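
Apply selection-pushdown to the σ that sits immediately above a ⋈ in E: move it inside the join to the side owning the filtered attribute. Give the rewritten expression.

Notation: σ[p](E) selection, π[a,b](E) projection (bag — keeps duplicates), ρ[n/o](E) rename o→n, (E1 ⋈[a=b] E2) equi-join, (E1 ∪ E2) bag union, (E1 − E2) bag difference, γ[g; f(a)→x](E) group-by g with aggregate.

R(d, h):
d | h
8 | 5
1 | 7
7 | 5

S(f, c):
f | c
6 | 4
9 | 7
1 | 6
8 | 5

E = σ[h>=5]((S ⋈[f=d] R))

σ filters on h, owned by the right side.
E' = (S ⋈[f=d] σ[h>=5](R))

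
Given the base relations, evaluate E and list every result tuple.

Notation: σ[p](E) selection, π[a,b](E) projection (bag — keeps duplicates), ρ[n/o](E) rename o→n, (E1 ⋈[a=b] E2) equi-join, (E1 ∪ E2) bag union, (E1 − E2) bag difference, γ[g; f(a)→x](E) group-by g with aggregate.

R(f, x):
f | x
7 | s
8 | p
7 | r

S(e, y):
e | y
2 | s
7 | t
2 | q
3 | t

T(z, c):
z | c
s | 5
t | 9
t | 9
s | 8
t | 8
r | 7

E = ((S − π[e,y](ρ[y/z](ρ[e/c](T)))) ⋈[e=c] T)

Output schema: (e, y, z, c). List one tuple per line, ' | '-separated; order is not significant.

Subexpression sizes:
  S → 4
  T → 6
  ρ[e/c](T) → 6
  ρ[y/z](ρ[e/c](T)) → 6
  π[e,y](ρ[y/z](ρ[e/c](T))) → 6
  (S − π[e,y](ρ[y/z](ρ[e/c](T)))) → 4
  T → 6
  ((S − π[e,y](ρ[y/z](ρ[e/c](T)))) ⋈[e=c] T) → 1

== RESULT ==
e | y | z | c
7 | t | r | 7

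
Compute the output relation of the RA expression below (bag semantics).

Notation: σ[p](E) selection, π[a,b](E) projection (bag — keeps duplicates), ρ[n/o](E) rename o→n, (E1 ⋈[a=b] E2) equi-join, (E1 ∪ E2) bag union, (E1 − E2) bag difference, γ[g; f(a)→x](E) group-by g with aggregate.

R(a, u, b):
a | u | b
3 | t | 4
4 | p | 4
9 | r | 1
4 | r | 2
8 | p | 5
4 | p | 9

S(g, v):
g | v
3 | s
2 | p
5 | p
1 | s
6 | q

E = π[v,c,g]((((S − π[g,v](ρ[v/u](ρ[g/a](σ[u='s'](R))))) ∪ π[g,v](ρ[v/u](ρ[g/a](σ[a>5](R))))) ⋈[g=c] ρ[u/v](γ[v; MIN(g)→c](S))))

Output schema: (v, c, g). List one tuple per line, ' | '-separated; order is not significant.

Per-node cardinality:
  S → 5
  R → 6
  σ[u='s'](R) → 0
  ρ[g/a](σ[u='s'](R)) → 0
  ρ[v/u](ρ[g/a](σ[u='s'](R))) → 0
  π[g,v](ρ[v/u](ρ[g/a](σ[u='s'](R)))) → 0
  (S − π[g,v](ρ[v/u](ρ[g/a](σ[u='s'](R))))) → 5
  R → 6
  σ[a>5](R) → 2
  ρ[g/a](σ[a>5](R)) → 2
  ρ[v/u](ρ[g/a](σ[a>5](R))) → 2
  π[g,v](ρ[v/u](ρ[g/a](σ[a>5](R)))) → 2
  ((S − π[g,v](ρ[v/u](ρ[g/a](σ[u='s'](R))))) ∪ π[g,v](ρ[v/u](ρ[g/a](σ[a>5](R))))) → 7
  S → 5
  γ[v; MIN(g)→c](S) → 3
  ρ[u/v](γ[v; MIN(g)→c](S)) → 3
  (((S − π[g,v](ρ[v/u](ρ[g/a](σ[u='s'](R))))) ∪ π[g,v](ρ[v/u](ρ[g/a](σ[a>5](R))))) ⋈[g=c] ρ[u/v](γ[v; MIN(g)→c](S))) → 3
  π[v,c,g]((((S − π[g,v](ρ[v/u](ρ[g/a](σ[u='s'](R))))) ∪ π[g,v](ρ[v/u](ρ[g/a](σ[a>5](R))))) ⋈[g=c] ρ[u/v](γ[v; MIN(g)→c](S)))) → 3

== RESULT ==
v | c | g
p | 2 | 2
q | 6 | 6
s | 1 | 1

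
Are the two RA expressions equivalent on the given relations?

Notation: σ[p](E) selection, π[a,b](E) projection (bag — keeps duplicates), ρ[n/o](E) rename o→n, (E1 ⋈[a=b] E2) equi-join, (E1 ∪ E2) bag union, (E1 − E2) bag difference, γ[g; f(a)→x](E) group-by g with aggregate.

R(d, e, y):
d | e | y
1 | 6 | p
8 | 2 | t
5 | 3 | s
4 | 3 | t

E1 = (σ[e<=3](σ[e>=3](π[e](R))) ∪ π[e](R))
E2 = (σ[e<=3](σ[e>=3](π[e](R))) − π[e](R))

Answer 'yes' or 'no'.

E1 stepwise |·|:
  R → 4
  π[e](R) → 4
  σ[e>=3](π[e](R)) → 3
  σ[e<=3](σ[e>=3](π[e](R))) → 2
  R → 4
  π[e](R) → 4
  (σ[e<=3](σ[e>=3](π[e](R))) ∪ π[e](R)) → 6
E2 stepwise |·|:
  R → 4
  π[e](R) → 4
  σ[e>=3](π[e](R)) → 3
  σ[e<=3](σ[e>=3](π[e](R))) → 2
  R → 4
  π[e](R) → 4
  (σ[e<=3](σ[e>=3](π[e](R))) − π[e](R)) → 0

E1 result:
e
2
3
3
3
3
6
E2 result:
e
(0 rows)
Witness: (6,) appears 1× in E1 but 0× in E2.

no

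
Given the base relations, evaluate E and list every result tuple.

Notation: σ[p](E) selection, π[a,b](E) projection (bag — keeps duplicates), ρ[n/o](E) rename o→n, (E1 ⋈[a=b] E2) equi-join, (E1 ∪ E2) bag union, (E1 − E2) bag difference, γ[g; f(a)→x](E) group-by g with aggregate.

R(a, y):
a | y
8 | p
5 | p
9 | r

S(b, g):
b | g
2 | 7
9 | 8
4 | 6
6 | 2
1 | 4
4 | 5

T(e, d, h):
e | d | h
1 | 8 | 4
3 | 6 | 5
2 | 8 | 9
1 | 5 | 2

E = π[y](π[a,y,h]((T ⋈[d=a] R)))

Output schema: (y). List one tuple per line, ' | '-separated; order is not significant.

Per-node cardinality:
  T → 4
  R → 3
  (T ⋈[d=a] R) → 3
  π[a,y,h]((T ⋈[d=a] R)) → 3
  π[y](π[a,y,h]((T ⋈[d=a] R))) → 3

== RESULT ==
y
p
p
p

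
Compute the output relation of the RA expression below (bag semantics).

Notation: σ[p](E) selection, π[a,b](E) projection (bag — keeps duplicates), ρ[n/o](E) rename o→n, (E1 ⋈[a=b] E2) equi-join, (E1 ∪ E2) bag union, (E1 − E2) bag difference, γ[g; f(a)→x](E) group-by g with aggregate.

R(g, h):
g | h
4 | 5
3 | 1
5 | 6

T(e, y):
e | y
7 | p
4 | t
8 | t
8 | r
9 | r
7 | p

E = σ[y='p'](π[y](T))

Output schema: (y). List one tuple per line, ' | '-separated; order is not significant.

Per-node cardinality:
  T → 6
  π[y](T) → 6
  σ[y='p'](π[y](T)) → 2

== RESULT ==
y
p
p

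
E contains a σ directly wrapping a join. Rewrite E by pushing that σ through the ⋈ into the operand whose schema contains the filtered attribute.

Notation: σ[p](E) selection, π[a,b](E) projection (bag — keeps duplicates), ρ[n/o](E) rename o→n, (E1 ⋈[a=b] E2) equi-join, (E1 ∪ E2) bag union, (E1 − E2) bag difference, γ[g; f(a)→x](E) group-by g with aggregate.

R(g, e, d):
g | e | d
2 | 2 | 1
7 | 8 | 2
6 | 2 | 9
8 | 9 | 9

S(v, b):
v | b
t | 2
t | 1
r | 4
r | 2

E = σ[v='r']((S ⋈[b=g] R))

σ filters on v, owned by the left side.
E' = (σ[v='r'](S) ⋈[b=g] R)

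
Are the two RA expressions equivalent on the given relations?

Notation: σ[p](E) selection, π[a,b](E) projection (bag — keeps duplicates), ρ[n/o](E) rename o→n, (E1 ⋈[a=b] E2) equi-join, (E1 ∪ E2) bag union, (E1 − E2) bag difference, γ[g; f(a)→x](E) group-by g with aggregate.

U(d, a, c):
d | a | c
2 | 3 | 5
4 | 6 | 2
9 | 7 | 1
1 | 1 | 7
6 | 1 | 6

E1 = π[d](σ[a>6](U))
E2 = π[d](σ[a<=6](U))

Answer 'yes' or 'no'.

E1 stepwise |·|:
  U → 5
  σ[a>6](U) → 1
  π[d](σ[a>6](U)) → 1
E2 stepwise |·|:
  U → 5
  σ[a<=6](U) → 4
  π[d](σ[a<=6](U)) → 4

E1 result:
d
9
E2 result:
d
1
2
4
6
Witness: (6,) appears 0× in E1 but 1× in E2.

no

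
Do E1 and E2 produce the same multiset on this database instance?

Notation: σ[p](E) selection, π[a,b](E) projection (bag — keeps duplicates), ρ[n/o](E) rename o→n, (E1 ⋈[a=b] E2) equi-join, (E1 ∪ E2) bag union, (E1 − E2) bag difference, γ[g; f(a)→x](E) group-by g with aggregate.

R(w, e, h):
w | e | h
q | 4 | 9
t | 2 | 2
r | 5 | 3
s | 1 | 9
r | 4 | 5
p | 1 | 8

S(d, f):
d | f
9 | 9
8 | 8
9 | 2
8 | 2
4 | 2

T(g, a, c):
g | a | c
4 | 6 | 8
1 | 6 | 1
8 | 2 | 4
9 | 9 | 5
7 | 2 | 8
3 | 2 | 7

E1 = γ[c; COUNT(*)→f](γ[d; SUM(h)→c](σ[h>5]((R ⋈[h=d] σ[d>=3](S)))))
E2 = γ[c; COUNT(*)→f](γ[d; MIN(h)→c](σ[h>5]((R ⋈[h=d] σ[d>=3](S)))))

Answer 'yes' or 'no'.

E1 per-node cardinality:
  R → 6
  S → 5
  σ[d>=3](S) → 5
  (R ⋈[h=d] σ[d>=3](S)) → 6
  σ[h>5]((R ⋈[h=d] σ[d>=3](S))) → 6
  γ[d; SUM(h)→c](σ[h>5]((R ⋈[h=d] σ[d>=3](S)))) → 2
  γ[c; COUNT(*)→f](γ[d; SUM(h)→c](σ[h>5]((R ⋈[h=d] σ[d>=3](S))))) → 2
E2 per-node cardinality:
  R → 6
  S → 5
  σ[d>=3](S) → 5
  (R ⋈[h=d] σ[d>=3](S)) → 6
  σ[h>5]((R ⋈[h=d] σ[d>=3](S))) → 6
  γ[d; MIN(h)→c](σ[h>5]((R ⋈[h=d] σ[d>=3](S)))) → 2
  γ[c; COUNT(*)→f](γ[d; MIN(h)→c](σ[h>5]((R ⋈[h=d] σ[d>=3](S))))) → 2

E1 result:
c | f
16 | 1
36 | 1
E2 result:
c | f
8 | 1
9 | 1
Witness: (36, 1) appears 1× in E1 but 0× in E2.

no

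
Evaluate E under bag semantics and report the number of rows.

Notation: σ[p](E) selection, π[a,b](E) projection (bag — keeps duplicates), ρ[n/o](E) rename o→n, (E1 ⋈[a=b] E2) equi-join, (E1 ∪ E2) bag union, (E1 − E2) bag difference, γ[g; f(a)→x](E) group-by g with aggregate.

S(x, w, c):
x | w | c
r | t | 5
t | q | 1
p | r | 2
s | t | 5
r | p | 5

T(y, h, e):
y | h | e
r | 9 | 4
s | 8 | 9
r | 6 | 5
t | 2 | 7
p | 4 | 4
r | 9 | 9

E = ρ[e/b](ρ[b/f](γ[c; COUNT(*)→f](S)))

Stepwise |·|:
  S → 5
  γ[c; COUNT(*)→f](S) → 3
  ρ[b/f](γ[c; COUNT(*)→f](S)) → 3
  ρ[e/b](ρ[b/f](γ[c; COUNT(*)→f](S))) → 3

|E| = 3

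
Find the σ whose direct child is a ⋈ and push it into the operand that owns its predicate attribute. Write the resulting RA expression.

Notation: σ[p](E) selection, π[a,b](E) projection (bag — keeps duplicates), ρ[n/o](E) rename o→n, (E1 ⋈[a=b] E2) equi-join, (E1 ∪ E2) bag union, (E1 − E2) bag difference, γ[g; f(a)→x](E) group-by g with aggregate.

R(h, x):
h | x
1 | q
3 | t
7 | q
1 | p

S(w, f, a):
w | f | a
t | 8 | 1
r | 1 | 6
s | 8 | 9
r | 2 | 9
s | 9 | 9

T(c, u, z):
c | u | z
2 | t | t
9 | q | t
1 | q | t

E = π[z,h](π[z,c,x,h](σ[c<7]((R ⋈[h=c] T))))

σ filters on c, owned by the right side.
E' = π[z,h](π[z,c,x,h]((R ⋈[h=c] σ[c<7](T))))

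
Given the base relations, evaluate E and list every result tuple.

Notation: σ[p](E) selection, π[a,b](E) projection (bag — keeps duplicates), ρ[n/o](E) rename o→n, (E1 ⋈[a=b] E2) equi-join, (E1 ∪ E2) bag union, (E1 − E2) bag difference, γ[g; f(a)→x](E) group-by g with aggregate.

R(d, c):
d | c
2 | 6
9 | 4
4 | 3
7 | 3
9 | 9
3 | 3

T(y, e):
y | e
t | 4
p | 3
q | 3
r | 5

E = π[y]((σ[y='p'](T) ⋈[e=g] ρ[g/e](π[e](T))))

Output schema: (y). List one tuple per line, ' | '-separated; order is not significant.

Subexpression sizes:
  T → 4
  σ[y='p'](T) → 1
  T → 4
  π[e](T) → 4
  ρ[g/e](π[e](T)) → 4
  (σ[y='p'](T) ⋈[e=g] ρ[g/e](π[e](T))) → 2
  π[y]((σ[y='p'](T) ⋈[e=g] ρ[g/e](π[e](T)))) → 2

== RESULT ==
y
p
p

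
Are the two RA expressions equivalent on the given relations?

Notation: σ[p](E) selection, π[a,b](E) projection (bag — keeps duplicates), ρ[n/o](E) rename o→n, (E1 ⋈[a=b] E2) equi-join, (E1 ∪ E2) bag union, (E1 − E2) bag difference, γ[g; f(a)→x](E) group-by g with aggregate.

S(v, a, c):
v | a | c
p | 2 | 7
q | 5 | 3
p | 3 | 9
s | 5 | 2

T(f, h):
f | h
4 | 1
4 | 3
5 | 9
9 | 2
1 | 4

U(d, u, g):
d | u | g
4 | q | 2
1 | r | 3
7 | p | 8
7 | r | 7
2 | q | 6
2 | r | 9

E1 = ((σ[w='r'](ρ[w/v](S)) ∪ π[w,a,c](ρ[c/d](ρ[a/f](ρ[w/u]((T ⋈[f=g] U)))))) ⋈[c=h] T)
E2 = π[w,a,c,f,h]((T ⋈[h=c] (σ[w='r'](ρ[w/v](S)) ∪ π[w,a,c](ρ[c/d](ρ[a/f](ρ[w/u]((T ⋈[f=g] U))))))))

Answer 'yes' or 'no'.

E1 subexpression sizes:
  S → 4
  ρ[w/v](S) → 4
  σ[w='r'](ρ[w/v](S)) → 0
  T → 5
  U → 6
  (T ⋈[f=g] U) → 1
  ρ[w/u]((T ⋈[f=g] U)) → 1
  ρ[a/f](ρ[w/u]((T ⋈[f=g] U))) → 1
  ρ[c/d](ρ[a/f](ρ[w/u]((T ⋈[f=g] U)))) → 1
  π[w,a,c](ρ[c/d](ρ[a/f](ρ[w/u]((T ⋈[f=g] U))))) → 1
  (σ[w='r'](ρ[w/v](S)) ∪ π[w,a,c](ρ[c/d](ρ[a/f](ρ[w/u]((T ⋈[f=g] U)))))) → 1
  T → 5
  ((σ[w='r'](ρ[w/v](S)) ∪ π[w,a,c](ρ[c/d](ρ[a/f](ρ[w/u]((T ⋈[f=g] U)))))) ⋈[c=h] T) → 1
E2 subexpression sizes:
  T → 5
  S → 4
  ρ[w/v](S) → 4
  σ[w='r'](ρ[w/v](S)) → 0
  T → 5
  U → 6
  (T ⋈[f=g] U) → 1
  ρ[w/u]((T ⋈[f=g] U)) → 1
  ρ[a/f](ρ[w/u]((T ⋈[f=g] U))) → 1
  ρ[c/d](ρ[a/f](ρ[w/u]((T ⋈[f=g] U)))) → 1
  π[w,a,c](ρ[c/d](ρ[a/f](ρ[w/u]((T ⋈[f=g] U))))) → 1
  (σ[w='r'](ρ[w/v](S)) ∪ π[w,a,c](ρ[c/d](ρ[a/f](ρ[w/u]((T ⋈[f=g] U)))))) → 1
  (T ⋈[h=c] (σ[w='r'](ρ[w/v](S)) ∪ π[w,a,c](ρ[c/d](ρ[a/f](ρ[w/u]((T ⋈[f=g] U))))))) → 1
  π[w,a,c,f,h]((T ⋈[h=c] (σ[w='r'](ρ[w/v](S)) ∪ π[w,a,c](ρ[c/d](ρ[a/f](ρ[w/u]((T ⋈[f=g] U)))))))) → 1

E1 and E2 produce the same multiset:
w | a | c | f | h
r | 9 | 2 | 9 | 2

yes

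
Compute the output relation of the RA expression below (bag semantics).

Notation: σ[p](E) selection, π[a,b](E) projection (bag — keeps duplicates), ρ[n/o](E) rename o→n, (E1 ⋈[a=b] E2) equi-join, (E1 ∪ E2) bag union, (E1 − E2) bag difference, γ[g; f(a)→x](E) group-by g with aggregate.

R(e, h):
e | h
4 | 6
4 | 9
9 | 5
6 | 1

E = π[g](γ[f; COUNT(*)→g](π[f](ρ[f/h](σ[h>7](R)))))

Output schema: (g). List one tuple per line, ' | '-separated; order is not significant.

Subexpression sizes:
  R → 4
  σ[h>7](R) → 1
  ρ[f/h](σ[h>7](R)) → 1
  π[f](ρ[f/h](σ[h>7](R))) → 1
  γ[f; COUNT(*)→g](π[f](ρ[f/h](σ[h>7](R)))) → 1
  π[g](γ[f; COUNT(*)→g](π[f](ρ[f/h](σ[h>7](R))))) → 1

== RESULT ==
g
1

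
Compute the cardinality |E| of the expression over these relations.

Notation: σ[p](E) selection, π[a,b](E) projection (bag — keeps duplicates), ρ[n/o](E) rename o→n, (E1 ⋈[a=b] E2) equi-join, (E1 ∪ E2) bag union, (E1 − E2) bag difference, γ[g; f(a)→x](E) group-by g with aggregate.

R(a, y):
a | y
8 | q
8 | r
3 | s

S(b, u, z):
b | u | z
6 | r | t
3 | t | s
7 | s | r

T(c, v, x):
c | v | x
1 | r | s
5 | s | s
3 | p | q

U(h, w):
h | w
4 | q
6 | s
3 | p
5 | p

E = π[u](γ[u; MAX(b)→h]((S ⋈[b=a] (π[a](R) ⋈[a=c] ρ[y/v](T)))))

Row counts bottom-up:
  S → 3
  R → 3
  π[a](R) → 3
  T → 3
  ρ[y/v](T) → 3
  (π[a](R) ⋈[a=c] ρ[y/v](T)) → 1
  (S ⋈[b=a] (π[a](R) ⋈[a=c] ρ[y/v](T))) → 1
  γ[u; MAX(b)→h]((S ⋈[b=a] (π[a](R) ⋈[a=c] ρ[y/v](T)))) → 1
  π[u](γ[u; MAX(b)→h]((S ⋈[b=a] (π[a](R) ⋈[a=c] ρ[y/v](T))))) → 1

|E| = 1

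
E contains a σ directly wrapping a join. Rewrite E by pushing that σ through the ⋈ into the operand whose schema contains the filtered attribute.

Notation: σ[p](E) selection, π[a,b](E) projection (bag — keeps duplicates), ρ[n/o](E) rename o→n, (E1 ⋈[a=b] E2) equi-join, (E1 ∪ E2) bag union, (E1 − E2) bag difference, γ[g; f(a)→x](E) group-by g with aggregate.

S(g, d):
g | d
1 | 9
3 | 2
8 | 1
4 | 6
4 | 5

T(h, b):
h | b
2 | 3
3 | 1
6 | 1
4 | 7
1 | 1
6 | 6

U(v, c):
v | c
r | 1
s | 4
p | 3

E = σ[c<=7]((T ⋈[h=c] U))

σ filters on c, owned by the right side.
E' = (T ⋈[h=c] σ[c<=7](U))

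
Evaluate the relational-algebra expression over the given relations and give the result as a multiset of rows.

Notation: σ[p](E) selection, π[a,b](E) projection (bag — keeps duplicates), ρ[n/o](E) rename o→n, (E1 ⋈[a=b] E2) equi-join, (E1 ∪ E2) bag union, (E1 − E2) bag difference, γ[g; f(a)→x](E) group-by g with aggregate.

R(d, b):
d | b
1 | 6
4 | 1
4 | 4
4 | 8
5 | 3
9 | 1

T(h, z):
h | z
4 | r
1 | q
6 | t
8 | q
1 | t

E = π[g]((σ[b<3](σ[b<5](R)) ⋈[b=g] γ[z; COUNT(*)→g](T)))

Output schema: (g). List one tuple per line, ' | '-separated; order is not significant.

Row counts bottom-up:
  R → 6
  σ[b<5](R) → 4
  σ[b<3](σ[b<5](R)) → 2
  T → 5
  γ[z; COUNT(*)→g](T) → 3
  (σ[b<3](σ[b<5](R)) ⋈[b=g] γ[z; COUNT(*)→g](T)) → 2
  π[g]((σ[b<3](σ[b<5](R)) ⋈[b=g] γ[z; COUNT(*)→g](T))) → 2

== RESULT ==
g
1
1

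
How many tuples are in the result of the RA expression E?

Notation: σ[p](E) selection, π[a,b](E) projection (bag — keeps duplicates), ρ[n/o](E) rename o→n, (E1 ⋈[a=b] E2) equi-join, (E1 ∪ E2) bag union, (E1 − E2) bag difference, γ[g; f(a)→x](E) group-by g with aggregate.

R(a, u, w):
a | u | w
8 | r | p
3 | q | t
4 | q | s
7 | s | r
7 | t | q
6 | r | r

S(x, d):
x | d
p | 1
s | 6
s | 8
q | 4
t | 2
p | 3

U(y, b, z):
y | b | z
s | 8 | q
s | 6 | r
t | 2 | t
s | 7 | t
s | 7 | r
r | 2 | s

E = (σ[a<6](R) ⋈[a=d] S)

Subexpression sizes:
  R → 6
  σ[a<6](R) → 2
  S → 6
  (σ[a<6](R) ⋈[a=d] S) → 2

|E| = 2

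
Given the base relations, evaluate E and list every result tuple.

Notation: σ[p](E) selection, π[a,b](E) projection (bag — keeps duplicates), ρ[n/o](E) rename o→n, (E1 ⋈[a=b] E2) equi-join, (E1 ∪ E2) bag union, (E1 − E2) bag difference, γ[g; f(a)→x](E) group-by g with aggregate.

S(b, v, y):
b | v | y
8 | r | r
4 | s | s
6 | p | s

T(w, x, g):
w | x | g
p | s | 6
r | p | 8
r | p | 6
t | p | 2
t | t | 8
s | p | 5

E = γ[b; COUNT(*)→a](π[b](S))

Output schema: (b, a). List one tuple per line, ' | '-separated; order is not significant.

Stepwise |·|:
  S → 3
  π[b](S) → 3
  γ[b; COUNT(*)→a](π[b](S)) → 3

== RESULT ==
b | a
4 | 1
6 | 1
8 | 1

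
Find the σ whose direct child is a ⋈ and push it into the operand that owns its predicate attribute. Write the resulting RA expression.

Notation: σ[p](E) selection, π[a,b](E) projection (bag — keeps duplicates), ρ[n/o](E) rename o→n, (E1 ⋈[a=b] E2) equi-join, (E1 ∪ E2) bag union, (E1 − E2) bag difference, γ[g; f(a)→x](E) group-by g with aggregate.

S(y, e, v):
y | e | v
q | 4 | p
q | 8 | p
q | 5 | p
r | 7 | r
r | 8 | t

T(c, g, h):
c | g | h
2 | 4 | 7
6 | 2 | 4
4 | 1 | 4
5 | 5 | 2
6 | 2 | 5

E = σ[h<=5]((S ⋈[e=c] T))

σ filters on h, owned by the right side.
E' = (S ⋈[e=c] σ[h<=5](T))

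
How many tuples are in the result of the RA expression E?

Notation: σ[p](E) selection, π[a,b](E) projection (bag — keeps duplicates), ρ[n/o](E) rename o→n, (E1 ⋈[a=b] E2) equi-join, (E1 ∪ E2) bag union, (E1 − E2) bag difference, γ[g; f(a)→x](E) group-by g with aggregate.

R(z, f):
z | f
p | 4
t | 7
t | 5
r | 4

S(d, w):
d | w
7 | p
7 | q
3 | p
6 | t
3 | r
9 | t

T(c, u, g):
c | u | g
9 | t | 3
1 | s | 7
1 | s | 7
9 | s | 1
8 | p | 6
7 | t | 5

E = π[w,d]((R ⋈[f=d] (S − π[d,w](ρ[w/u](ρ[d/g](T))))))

Row counts bottom-up:
  R → 4
  S → 6
  T → 6
  ρ[d/g](T) → 6
  ρ[w/u](ρ[d/g](T)) → 6
  π[d,w](ρ[w/u](ρ[d/g](T))) → 6
  (S − π[d,w](ρ[w/u](ρ[d/g](T)))) → 6
  (R ⋈[f=d] (S − π[d,w](ρ[w/u](ρ[d/g](T))))) → 2
  π[w,d]((R ⋈[f=d] (S − π[d,w](ρ[w/u](ρ[d/g](T)))))) → 2

|E| = 2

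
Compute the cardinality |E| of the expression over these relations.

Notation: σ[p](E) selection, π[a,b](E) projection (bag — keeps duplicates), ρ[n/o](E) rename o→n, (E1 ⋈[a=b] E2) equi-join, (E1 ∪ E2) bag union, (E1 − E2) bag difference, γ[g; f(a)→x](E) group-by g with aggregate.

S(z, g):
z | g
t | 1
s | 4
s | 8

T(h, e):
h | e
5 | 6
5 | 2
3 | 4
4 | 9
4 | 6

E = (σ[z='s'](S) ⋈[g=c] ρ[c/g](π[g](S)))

Row counts bottom-up:
  S → 3
  σ[z='s'](S) → 2
  S → 3
  π[g](S) → 3
  ρ[c/g](π[g](S)) → 3
  (σ[z='s'](S) ⋈[g=c] ρ[c/g](π[g](S))) → 2

|E| = 2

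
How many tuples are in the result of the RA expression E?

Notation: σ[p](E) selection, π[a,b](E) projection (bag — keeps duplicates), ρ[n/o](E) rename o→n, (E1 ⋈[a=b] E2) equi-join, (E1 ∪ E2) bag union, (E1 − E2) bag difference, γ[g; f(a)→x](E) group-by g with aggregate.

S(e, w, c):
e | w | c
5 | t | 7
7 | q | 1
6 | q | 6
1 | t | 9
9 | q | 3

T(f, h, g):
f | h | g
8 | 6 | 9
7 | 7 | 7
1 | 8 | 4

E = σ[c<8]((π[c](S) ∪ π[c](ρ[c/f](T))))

Subexpression sizes:
  S → 5
  π[c](S) → 5
  T → 3
  ρ[c/f](T) → 3
  π[c](ρ[c/f](T)) → 3
  (π[c](S) ∪ π[c](ρ[c/f](T))) → 8
  σ[c<8]((π[c](S) ∪ π[c](ρ[c/f](T)))) → 6

|E| = 6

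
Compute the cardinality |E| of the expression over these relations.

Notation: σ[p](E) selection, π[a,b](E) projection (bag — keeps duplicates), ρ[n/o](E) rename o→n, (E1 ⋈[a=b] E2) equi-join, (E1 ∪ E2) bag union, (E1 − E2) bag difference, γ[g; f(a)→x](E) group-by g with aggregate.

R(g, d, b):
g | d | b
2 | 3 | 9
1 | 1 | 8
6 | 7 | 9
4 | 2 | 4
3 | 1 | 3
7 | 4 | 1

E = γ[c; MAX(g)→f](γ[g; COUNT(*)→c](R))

Stepwise |·|:
  R → 6
  γ[g; COUNT(*)→c](R) → 6
  γ[c; MAX(g)→f](γ[g; COUNT(*)→c](R)) → 1

|E| = 1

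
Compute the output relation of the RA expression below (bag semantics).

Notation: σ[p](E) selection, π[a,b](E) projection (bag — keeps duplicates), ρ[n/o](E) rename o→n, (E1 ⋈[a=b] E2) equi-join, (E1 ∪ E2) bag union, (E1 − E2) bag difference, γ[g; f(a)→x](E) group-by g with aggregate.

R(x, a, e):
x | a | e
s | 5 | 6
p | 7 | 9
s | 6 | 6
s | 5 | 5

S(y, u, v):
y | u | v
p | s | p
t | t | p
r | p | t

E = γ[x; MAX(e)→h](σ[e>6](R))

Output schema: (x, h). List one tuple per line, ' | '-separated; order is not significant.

Stepwise |·|:
  R → 4
  σ[e>6](R) → 1
  γ[x; MAX(e)→h](σ[e>6](R)) → 1

== RESULT ==
x | h
p | 9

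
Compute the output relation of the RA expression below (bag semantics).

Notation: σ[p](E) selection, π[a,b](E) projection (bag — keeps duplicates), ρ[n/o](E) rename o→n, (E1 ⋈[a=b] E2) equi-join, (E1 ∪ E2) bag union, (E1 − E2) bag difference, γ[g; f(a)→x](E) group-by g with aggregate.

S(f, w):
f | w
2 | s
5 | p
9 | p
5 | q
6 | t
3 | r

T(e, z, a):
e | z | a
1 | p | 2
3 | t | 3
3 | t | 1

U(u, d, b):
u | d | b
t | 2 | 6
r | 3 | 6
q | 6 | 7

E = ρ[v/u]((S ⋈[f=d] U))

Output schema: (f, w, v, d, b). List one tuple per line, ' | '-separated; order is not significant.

Stepwise |·|:
  S → 6
  U → 3
  (S ⋈[f=d] U) → 3
  ρ[v/u]((S ⋈[f=d] U)) → 3

== RESULT ==
f | w | v | d | b
2 | s | t | 2 | 6
3 | r | r | 3 | 6
6 | t | q | 6 | 7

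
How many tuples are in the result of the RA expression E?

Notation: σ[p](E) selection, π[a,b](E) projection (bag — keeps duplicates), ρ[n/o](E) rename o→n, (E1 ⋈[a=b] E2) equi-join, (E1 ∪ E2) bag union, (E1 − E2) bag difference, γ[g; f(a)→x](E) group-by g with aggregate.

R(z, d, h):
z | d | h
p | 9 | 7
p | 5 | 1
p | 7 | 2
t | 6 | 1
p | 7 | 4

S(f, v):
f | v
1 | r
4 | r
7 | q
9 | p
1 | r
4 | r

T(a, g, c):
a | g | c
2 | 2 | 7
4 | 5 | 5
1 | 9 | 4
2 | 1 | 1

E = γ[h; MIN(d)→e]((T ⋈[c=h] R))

Per-node cardinality:
  T → 4
  R → 5
  (T ⋈[c=h] R) → 4
  γ[h; MIN(d)→e]((T ⋈[c=h] R)) → 3

|E| = 3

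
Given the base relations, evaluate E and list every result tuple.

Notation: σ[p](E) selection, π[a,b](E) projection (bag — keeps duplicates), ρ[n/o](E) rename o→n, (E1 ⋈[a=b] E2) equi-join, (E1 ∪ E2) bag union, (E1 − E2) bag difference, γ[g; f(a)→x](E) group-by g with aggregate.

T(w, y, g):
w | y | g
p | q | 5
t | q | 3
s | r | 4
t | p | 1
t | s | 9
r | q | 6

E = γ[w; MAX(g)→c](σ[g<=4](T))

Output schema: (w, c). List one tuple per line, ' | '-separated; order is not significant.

Stepwise |·|:
  T → 6
  σ[g<=4](T) → 3
  γ[w; MAX(g)→c](σ[g<=4](T)) → 2

== RESULT ==
w | c
s | 4
t | 3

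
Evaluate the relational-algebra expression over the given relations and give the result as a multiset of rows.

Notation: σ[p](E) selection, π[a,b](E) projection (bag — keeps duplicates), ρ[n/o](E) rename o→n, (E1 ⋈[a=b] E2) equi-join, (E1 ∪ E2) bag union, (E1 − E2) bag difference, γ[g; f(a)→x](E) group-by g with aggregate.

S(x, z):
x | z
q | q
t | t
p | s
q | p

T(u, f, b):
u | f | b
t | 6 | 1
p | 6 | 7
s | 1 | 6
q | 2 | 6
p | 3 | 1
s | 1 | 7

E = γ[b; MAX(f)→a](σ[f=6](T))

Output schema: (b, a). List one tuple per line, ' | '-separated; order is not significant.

Row counts bottom-up:
  T → 6
  σ[f=6](T) → 2
  γ[b; MAX(f)→a](σ[f=6](T)) → 2

== RESULT ==
b | a
1 | 6
7 | 6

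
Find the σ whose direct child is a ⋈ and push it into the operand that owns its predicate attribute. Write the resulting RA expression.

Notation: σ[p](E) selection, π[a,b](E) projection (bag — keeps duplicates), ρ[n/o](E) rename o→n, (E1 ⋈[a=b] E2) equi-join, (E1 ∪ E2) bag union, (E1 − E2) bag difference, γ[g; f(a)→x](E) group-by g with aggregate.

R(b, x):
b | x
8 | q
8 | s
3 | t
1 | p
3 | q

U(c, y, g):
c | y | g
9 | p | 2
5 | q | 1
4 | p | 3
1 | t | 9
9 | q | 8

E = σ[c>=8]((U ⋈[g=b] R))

σ filters on c, owned by the left side.
E' = (σ[c>=8](U) ⋈[g=b] R)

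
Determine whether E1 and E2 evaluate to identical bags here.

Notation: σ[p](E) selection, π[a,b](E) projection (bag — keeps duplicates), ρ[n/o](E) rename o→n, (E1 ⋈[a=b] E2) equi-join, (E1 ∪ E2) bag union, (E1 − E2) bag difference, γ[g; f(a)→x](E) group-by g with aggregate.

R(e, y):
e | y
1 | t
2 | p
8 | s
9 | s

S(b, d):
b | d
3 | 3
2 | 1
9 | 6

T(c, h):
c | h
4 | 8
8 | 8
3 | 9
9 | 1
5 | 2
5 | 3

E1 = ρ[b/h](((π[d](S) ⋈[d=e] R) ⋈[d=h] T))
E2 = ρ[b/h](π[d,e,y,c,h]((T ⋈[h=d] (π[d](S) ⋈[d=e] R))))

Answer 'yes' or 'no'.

E1 subexpression sizes:
  S → 3
  π[d](S) → 3
  R → 4
  (π[d](S) ⋈[d=e] R) → 1
  T → 6
  ((π[d](S) ⋈[d=e] R) ⋈[d=h] T) → 1
  ρ[b/h](((π[d](S) ⋈[d=e] R) ⋈[d=h] T)) → 1
E2 subexpression sizes:
  T → 6
  S → 3
  π[d](S) → 3
  R → 4
  (π[d](S) ⋈[d=e] R) → 1
  (T ⋈[h=d] (π[d](S) ⋈[d=e] R)) → 1
  π[d,e,y,c,h]((T ⋈[h=d] (π[d](S) ⋈[d=e] R))) → 1
  ρ[b/h](π[d,e,y,c,h]((T ⋈[h=d] (π[d](S) ⋈[d=e] R)))) → 1

E1 and E2 produce the same multiset:
d | e | y | c | b
1 | 1 | t | 9 | 1

yes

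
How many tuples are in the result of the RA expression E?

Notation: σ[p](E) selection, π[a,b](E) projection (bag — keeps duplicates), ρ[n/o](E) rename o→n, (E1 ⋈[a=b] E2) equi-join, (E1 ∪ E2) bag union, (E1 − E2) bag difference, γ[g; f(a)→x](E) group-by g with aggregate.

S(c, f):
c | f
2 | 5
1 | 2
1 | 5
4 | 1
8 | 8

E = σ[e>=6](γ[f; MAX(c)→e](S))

Per-node cardinality:
  S → 5
  γ[f; MAX(c)→e](S) → 4
  σ[e>=6](γ[f; MAX(c)→e](S)) → 1

|E| = 1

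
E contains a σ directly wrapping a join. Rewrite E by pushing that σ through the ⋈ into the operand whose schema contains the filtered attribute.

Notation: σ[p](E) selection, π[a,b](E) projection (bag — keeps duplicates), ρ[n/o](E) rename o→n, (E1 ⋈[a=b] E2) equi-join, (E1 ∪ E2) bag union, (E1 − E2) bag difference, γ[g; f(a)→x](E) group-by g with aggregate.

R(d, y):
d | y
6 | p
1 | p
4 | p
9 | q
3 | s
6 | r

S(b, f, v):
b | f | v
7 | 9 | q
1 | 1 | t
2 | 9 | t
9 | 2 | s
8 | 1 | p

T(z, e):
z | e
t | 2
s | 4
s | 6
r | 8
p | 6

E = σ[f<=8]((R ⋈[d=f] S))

σ filters on f, owned by the right side.
E' = (R ⋈[d=f] σ[f<=8](S))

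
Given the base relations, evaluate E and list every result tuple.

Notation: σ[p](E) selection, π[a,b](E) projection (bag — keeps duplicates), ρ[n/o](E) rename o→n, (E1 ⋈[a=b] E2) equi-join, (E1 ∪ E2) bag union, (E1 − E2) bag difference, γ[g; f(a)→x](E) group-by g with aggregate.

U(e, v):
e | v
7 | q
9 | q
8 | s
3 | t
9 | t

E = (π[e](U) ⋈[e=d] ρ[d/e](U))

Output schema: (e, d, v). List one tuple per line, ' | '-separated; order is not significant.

Per-node cardinality:
  U → 5
  π[e](U) → 5
  U → 5
  ρ[d/e](U) → 5
  (π[e](U) ⋈[e=d] ρ[d/e](U)) → 7

== RESULT ==
e | d | v
3 | 3 | t
7 | 7 | q
8 | 8 | s
9 | 9 | q
9 | 9 | q
9 | 9 | t
9 | 9 | t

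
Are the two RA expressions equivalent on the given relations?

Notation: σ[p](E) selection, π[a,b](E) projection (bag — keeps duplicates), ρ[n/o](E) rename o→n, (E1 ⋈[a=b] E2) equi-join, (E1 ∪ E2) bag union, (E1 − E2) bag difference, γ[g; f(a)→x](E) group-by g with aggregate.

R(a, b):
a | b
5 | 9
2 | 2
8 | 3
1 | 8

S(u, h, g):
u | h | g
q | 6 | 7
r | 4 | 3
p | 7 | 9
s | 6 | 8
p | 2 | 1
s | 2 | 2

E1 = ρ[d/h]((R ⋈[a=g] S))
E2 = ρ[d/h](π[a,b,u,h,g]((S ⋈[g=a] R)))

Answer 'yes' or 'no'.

E1 per-node cardinality:
  R → 4
  S → 6
  (R ⋈[a=g] S) → 3
  ρ[d/h]((R ⋈[a=g] S)) → 3
E2 per-node cardinality:
  S → 6
  R → 4
  (S ⋈[g=a] R) → 3
  π[a,b,u,h,g]((S ⋈[g=a] R)) → 3
  ρ[d/h](π[a,b,u,h,g]((S ⋈[g=a] R))) → 3

E1 and E2 produce the same multiset:
a | b | u | d | g
1 | 8 | p | 2 | 1
2 | 2 | s | 2 | 2
8 | 3 | s | 6 | 8

yes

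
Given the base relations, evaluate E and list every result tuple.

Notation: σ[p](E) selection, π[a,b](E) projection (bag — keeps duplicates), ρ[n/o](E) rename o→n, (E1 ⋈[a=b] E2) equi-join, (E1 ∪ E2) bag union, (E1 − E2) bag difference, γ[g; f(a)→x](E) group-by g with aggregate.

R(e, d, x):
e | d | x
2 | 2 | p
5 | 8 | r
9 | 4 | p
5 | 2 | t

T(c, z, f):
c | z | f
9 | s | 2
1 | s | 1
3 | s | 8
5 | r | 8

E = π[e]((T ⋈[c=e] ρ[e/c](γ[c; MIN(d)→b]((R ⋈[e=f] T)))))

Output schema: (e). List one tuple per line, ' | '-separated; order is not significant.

Per-node cardinality:
  T → 4
  R → 4
  T → 4
  (R ⋈[e=f] T) → 1
  γ[c; MIN(d)→b]((R ⋈[e=f] T)) → 1
  ρ[e/c](γ[c; MIN(d)→b]((R ⋈[e=f] T))) → 1
  (T ⋈[c=e] ρ[e/c](γ[c; MIN(d)→b]((R ⋈[e=f] T)))) → 1
  π[e]((T ⋈[c=e] ρ[e/c](γ[c; MIN(d)→b]((R ⋈[e=f] T))))) → 1

== RESULT ==
e
9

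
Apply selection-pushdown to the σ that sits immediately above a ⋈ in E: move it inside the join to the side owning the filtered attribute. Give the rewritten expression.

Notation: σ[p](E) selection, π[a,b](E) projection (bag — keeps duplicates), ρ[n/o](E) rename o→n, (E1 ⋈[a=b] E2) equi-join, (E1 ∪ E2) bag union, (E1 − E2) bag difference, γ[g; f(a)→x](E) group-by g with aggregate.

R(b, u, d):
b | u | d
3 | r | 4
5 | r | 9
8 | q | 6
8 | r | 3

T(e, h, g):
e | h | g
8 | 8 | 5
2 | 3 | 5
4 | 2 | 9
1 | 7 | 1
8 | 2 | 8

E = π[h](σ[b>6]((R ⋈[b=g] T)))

σ filters on b, owned by the left side.
E' = π[h]((σ[b>6](R) ⋈[b=g] T))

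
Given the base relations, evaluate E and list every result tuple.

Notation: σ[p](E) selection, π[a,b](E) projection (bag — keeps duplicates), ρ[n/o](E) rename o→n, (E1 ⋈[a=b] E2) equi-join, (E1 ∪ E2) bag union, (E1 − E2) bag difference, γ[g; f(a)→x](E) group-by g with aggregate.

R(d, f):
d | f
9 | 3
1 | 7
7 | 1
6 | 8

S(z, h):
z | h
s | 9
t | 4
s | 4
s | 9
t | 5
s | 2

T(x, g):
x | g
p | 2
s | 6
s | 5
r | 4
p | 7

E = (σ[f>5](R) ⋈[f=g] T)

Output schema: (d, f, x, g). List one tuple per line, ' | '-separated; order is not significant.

Per-node cardinality:
  R → 4
  σ[f>5](R) → 2
  T → 5
  (σ[f>5](R) ⋈[f=g] T) → 1

== RESULT ==
d | f | x | g
1 | 7 | p | 7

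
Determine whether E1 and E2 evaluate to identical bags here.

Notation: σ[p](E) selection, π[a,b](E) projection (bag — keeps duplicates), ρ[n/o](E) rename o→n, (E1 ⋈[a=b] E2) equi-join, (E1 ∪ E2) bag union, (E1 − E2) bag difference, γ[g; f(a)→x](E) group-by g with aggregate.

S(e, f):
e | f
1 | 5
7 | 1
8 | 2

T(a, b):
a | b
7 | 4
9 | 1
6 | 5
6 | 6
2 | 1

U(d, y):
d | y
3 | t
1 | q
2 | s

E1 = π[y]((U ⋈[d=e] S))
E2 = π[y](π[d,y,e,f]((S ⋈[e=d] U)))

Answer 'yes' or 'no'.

E1 row counts bottom-up:
  U → 3
  S → 3
  (U ⋈[d=e] S) → 1
  π[y]((U ⋈[d=e] S)) → 1
E2 row counts bottom-up:
  S → 3
  U → 3
  (S ⋈[e=d] U) → 1
  π[d,y,e,f]((S ⋈[e=d] U)) → 1
  π[y](π[d,y,e,f]((S ⋈[e=d] U))) → 1

E1 and E2 produce the same multiset:
y
q

yes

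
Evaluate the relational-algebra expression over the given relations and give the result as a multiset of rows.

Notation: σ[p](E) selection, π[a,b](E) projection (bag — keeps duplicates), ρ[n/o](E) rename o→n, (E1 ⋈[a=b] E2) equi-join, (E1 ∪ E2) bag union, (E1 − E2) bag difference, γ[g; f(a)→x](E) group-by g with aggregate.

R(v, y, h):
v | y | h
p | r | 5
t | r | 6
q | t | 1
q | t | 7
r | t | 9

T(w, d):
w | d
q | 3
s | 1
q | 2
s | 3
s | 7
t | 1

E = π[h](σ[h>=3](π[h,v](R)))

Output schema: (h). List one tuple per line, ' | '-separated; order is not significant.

Per-node cardinality:
  R → 5
  π[h,v](R) → 5
  σ[h>=3](π[h,v](R)) → 4
  π[h](σ[h>=3](π[h,v](R))) → 4

== RESULT ==
h
5
6
7
9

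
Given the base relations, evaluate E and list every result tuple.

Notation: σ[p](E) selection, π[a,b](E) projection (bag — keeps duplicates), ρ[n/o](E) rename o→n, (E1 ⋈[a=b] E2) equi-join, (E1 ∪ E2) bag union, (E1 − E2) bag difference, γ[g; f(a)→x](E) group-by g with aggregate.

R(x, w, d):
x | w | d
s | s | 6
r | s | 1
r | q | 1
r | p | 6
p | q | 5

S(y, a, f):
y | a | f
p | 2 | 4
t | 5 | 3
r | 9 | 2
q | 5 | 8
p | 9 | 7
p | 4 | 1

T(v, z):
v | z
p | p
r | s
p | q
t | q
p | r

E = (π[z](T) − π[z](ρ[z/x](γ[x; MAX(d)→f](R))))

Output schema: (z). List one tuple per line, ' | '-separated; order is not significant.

Per-node cardinality:
  T → 5
  π[z](T) → 5
  R → 5
  γ[x; MAX(d)→f](R) → 3
  ρ[z/x](γ[x; MAX(d)→f](R)) → 3
  π[z](ρ[z/x](γ[x; MAX(d)→f](R))) → 3
  (π[z](T) − π[z](ρ[z/x](γ[x; MAX(d)→f](R)))) → 2

== RESULT ==
z
q
q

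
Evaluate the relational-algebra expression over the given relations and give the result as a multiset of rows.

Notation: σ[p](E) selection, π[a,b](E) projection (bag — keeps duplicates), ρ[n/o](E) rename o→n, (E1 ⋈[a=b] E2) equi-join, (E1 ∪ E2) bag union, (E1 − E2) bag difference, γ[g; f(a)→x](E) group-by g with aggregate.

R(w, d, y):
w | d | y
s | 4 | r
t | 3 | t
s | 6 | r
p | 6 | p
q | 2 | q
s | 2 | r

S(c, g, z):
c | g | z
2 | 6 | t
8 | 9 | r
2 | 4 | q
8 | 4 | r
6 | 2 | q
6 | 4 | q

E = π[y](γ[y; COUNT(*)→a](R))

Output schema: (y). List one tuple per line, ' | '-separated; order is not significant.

Row counts bottom-up:
  R → 6
  γ[y; COUNT(*)→a](R) → 4
  π[y](γ[y; COUNT(*)→a](R)) → 4

== RESULT ==
y
p
q
r
t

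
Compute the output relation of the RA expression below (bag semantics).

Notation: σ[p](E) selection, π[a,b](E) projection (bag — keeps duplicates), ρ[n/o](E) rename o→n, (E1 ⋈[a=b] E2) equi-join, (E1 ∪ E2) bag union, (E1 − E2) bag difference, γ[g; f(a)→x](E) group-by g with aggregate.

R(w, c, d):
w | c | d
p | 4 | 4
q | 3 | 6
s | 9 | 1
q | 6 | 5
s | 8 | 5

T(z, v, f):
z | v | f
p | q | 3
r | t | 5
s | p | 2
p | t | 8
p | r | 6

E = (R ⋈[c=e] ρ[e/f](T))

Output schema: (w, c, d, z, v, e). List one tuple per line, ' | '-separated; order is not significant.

Row counts bottom-up:
  R → 5
  T → 5
  ρ[e/f](T) → 5
  (R ⋈[c=e] ρ[e/f](T)) → 3

== RESULT ==
w | c | d | z | v | e
q | 3 | 6 | p | q | 3
q | 6 | 5 | p | r | 6
s | 8 | 5 | p | t | 8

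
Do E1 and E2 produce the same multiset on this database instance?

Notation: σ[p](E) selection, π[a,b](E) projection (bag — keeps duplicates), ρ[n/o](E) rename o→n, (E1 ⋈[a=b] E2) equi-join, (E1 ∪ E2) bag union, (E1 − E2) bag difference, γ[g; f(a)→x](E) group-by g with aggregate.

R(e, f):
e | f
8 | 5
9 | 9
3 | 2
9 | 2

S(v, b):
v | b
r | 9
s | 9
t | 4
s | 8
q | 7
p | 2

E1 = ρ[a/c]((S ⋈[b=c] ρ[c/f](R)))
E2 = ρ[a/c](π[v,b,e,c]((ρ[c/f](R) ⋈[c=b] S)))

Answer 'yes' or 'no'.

E1 row counts bottom-up:
  S → 6
  R → 4
  ρ[c/f](R) → 4
  (S ⋈[b=c] ρ[c/f](R)) → 4
  ρ[a/c]((S ⋈[b=c] ρ[c/f](R))) → 4
E2 row counts bottom-up:
  R → 4
  ρ[c/f](R) → 4
  S → 6
  (ρ[c/f](R) ⋈[c=b] S) → 4
  π[v,b,e,c]((ρ[c/f](R) ⋈[c=b] S)) → 4
  ρ[a/c](π[v,b,e,c]((ρ[c/f](R) ⋈[c=b] S))) → 4

E1 and E2 produce the same multiset:
v | b | e | a
p | 2 | 3 | 2
p | 2 | 9 | 2
r | 9 | 9 | 9
s | 9 | 9 | 9

yes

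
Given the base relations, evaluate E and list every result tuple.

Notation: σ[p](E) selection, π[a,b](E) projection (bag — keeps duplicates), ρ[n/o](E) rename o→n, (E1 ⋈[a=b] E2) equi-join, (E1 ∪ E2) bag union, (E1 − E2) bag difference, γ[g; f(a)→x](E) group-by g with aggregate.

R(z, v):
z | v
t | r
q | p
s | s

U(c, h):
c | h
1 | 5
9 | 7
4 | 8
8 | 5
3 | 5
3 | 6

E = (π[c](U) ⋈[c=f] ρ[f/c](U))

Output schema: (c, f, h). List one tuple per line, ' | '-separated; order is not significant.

Per-node cardinality:
  U → 6
  π[c](U) → 6
  U → 6
  ρ[f/c](U) → 6
  (π[c](U) ⋈[c=f] ρ[f/c](U)) → 8

== RESULT ==
c | f | h
1 | 1 | 5
3 | 3 | 5
3 | 3 | 5
3 | 3 | 6
3 | 3 | 6
4 | 4 | 8
8 | 8 | 5
9 | 9 | 7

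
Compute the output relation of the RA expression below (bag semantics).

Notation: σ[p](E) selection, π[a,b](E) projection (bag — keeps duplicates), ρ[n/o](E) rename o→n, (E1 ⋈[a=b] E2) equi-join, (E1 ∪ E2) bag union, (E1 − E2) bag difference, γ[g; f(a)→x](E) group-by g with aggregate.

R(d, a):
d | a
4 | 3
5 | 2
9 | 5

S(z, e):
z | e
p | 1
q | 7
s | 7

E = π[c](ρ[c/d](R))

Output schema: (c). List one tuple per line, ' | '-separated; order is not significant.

Per-node cardinality:
  R → 3
  ρ[c/d](R) → 3
  π[c](ρ[c/d](R)) → 3

== RESULT ==
c
4
5
9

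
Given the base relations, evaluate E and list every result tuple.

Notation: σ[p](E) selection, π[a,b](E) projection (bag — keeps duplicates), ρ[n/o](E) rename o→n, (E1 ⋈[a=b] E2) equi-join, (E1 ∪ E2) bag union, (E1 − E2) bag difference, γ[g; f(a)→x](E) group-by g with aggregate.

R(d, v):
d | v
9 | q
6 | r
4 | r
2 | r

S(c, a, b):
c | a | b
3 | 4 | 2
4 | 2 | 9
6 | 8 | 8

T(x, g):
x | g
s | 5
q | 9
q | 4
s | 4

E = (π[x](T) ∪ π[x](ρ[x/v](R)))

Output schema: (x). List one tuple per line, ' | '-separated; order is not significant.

Subexpression sizes:
  T → 4
  π[x](T) → 4
  R → 4
  ρ[x/v](R) → 4
  π[x](ρ[x/v](R)) → 4
  (π[x](T) ∪ π[x](ρ[x/v](R))) → 8

== RESULT ==
x
q
q
q
r
r
r
s
s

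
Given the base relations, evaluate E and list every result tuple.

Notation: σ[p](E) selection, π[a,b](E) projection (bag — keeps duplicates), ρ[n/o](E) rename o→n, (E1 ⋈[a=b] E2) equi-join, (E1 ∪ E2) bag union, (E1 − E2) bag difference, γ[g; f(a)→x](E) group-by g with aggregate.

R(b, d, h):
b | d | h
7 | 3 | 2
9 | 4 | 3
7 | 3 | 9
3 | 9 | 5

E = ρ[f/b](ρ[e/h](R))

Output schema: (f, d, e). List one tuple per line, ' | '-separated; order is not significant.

Per-node cardinality:
  R → 4
  ρ[e/h](R) → 4
  ρ[f/b](ρ[e/h](R)) → 4

== RESULT ==
f | d | e
3 | 9 | 5
7 | 3 | 2
7 | 3 | 9
9 | 4 | 3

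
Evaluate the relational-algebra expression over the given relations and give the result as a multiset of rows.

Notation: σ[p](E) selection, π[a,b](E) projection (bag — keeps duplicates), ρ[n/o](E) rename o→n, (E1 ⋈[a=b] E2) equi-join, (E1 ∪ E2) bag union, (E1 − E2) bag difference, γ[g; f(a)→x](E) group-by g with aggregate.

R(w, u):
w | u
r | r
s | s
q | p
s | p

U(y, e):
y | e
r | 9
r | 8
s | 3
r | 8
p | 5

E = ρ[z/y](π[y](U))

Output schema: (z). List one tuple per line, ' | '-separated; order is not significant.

Row counts bottom-up:
  U → 5
  π[y](U) → 5
  ρ[z/y](π[y](U)) → 5

== RESULT ==
z
p
r
r
r
s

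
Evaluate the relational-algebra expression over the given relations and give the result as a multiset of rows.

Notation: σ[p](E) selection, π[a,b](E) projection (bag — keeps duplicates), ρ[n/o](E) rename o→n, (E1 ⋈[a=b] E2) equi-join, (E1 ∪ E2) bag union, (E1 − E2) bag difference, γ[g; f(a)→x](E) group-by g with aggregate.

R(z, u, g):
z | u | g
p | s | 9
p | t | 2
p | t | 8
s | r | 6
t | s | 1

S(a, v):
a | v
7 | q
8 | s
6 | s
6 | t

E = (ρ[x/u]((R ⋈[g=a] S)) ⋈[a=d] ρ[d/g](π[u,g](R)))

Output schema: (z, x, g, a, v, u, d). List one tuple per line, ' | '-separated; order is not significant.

Per-node cardinality:
  R → 5
  S → 4
  (R ⋈[g=a] S) → 3
  ρ[x/u]((R ⋈[g=a] S)) → 3
  R → 5
  π[u,g](R) → 5
  ρ[d/g](π[u,g](R)) → 5
  (ρ[x/u]((R ⋈[g=a] S)) ⋈[a=d] ρ[d/g](π[u,g](R))) → 3

== RESULT ==
z | x | g | a | v | u | d
p | t | 8 | 8 | s | t | 8
s | r | 6 | 6 | s | r | 6
s | r | 6 | 6 | t | r | 6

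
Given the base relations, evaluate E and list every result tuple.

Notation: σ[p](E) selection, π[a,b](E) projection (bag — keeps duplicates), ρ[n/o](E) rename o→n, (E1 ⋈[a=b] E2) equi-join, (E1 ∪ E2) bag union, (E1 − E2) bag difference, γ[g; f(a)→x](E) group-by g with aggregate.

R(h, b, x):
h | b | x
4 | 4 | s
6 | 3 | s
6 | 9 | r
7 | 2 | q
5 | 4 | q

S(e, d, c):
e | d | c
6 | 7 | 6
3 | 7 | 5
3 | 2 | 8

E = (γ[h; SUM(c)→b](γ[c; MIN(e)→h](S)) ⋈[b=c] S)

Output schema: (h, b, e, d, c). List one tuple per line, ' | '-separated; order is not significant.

Row counts bottom-up:
  S → 3
  γ[c; MIN(e)→h](S) → 3
  γ[h; SUM(c)→b](γ[c; MIN(e)→h](S)) → 2
  S → 3
  (γ[h; SUM(c)→b](γ[c; MIN(e)→h](S)) ⋈[b=c] S) → 1

== RESULT ==
h | b | e | d | c
6 | 6 | 6 | 7 | 6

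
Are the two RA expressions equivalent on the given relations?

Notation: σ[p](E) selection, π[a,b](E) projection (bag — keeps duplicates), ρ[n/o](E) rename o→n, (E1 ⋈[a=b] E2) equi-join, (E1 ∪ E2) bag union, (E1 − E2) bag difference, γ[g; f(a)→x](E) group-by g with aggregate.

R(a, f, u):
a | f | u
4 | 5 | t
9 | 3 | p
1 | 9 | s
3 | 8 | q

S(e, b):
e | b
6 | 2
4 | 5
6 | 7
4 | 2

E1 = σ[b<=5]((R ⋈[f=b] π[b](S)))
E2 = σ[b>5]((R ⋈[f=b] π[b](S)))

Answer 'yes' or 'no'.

E1 row counts bottom-up:
  R → 4
  S → 4
  π[b](S) → 4
  (R ⋈[f=b] π[b](S)) → 1
  σ[b<=5]((R ⋈[f=b] π[b](S))) → 1
E2 row counts bottom-up:
  R → 4
  S → 4
  π[b](S) → 4
  (R ⋈[f=b] π[b](S)) → 1
  σ[b>5]((R ⋈[f=b] π[b](S))) → 0

E1 result:
a | f | u | b
4 | 5 | t | 5
E2 result:
a | f | u | b
(0 rows)
Witness: (4, 5, 't', 5) appears 1× in E1 but 0× in E2.

no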